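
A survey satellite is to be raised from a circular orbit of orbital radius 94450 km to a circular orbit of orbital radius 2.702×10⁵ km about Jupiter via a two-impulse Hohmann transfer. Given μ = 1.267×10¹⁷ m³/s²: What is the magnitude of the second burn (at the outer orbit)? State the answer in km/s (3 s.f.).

Δv ≈ 6.07 km/s

r₁ = 94450 km = 9.445×10⁷ m.
r₂ = 2.702×10⁵ km = 2.702×10⁸ m.
Transfer ellipse a_t = (r₁ + r₂)/2 = 1.823×10⁸ m.
At r₁: circular v_c1 = √(μ/r₁) = 36630 m/s; transfer-perijove v_p = √[μ(2/r₁ − 1/a_t)] = 44590 m/s.
At r₂: circular v_c2 = √(μ/r₂) = 21650 m/s; transfer-apojove v_a = √[μ(2/r₂ − 1/a_t)] = 15590 m/s.
Δv₂ = v_c2 − v_a = 6069 m/s.
= 6.069 km/s.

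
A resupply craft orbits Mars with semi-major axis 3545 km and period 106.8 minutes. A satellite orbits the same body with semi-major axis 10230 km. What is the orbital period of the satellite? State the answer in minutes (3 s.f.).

Kepler's third law: T² ∝ a³, so T₂ = T₁ (a₂/a₁)^(3/2).
a₂/a₁ = 2.886, (a₂/a₁)^(3/2) = 4.902.
T₂ = 106.8 × 4.902 = 523.6 minutes.

T₂ ≈ 524 minutes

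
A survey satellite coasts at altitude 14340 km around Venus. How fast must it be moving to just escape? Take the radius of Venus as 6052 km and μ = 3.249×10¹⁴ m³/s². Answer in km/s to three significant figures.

v_esc ≈ 5.64 km/s

r = 6052 + 14340 = 20392 km = 2.0392×10⁷ m.
Escape speed v_esc = √(2μ/r) = √(2 × 3.249×10¹⁴ / 2.039×10⁷) = √(3.187×10⁷) = 5645 m/s.
= 5.645 km/s.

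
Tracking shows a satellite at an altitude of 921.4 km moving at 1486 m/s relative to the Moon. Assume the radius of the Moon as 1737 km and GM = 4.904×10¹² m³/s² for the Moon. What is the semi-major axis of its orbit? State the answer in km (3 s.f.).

a ≈ 3310 km

r = 1737 + 921.4 = 2658.4 km = 2.658×10⁶ m.
Specific orbital energy ε = v²/2 − μ/r = (1486)²/2 − 4.904×10¹²/2.658×10⁶ = -7.406×10⁵ J/kg.
Since ε = −μ/(2a), a = −μ/(2ε) = 3.311×10⁶ m = 3310.7 km.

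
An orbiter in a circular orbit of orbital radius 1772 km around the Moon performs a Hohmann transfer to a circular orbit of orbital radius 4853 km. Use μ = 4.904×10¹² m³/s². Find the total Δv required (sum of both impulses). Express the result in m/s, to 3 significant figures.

r₁ = 1772 km = 1.772×10⁶ m.
r₂ = 4853 km = 4.853×10⁶ m.
Transfer ellipse a_t = (r₁ + r₂)/2 = 3.312×10⁶ m.
At r₁: circular v_c1 = √(μ/r₁) = 1664 m/s; transfer-perilune v_p = √[μ(2/r₁ − 1/a_t)] = 2014 m/s.
Δv₁ = v_p − v_c1 = 350.0 m/s.
At r₂: circular v_c2 = √(μ/r₂) = 1005 m/s; transfer-apolune v_a = √[μ(2/r₂ − 1/a_t)] = 735.2 m/s.
Δv₂ = v_c2 − v_a = 270.0 m/s.
Total Δv = Δv₁ + Δv₂ = 620.0 m/s.

Δv_total ≈ 620 m/s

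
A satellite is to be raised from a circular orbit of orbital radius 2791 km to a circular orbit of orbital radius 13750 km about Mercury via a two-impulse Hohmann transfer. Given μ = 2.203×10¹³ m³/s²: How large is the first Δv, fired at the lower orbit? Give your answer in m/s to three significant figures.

Δv ≈ 813 m/s

r₁ = 2791 km = 2.791×10⁶ m.
r₂ = 13750 km = 1.375×10⁷ m.
Transfer ellipse a_t = (r₁ + r₂)/2 = 8.270×10⁶ m.
At r₁: circular v_c1 = √(μ/r₁) = 2809 m/s; transfer-periherm v_p = √[μ(2/r₁ − 1/a_t)] = 3623 m/s.
Δv₁ = v_p − v_c1 = 813.0 m/s.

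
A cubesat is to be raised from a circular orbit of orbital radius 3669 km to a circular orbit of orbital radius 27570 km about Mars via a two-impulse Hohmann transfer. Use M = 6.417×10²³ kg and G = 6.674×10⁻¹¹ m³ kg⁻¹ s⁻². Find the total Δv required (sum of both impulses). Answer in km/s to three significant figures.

Δv_total ≈ 1.76 km/s

μ = GM = 6.674×10⁻¹¹ × 6.417×10²³ = 4.283×10¹³ m³/s².
r₁ = 3669 km = 3.669×10⁶ m.
r₂ = 27570 km = 2.757×10⁷ m.
Transfer ellipse a_t = (r₁ + r₂)/2 = 1.562×10⁷ m.
At r₁: circular v_c1 = √(μ/r₁) = 3417 m/s; transfer-periapsis v_p = √[μ(2/r₁ − 1/a_t)] = 4539 m/s.
Δv₁ = v_p − v_c1 = 1123 m/s.
At r₂: circular v_c2 = √(μ/r₂) = 1246 m/s; transfer-apoapsis v_a = √[μ(2/r₂ − 1/a_t)] = 604.1 m/s.
Δv₂ = v_c2 − v_a = 642.3 m/s.
Total Δv = Δv₁ + Δv₂ = 1765 m/s = 1.765 km/s.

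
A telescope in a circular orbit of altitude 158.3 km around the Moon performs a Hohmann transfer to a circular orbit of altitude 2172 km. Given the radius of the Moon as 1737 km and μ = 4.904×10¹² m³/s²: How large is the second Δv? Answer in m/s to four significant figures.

r₁ = 1737 + 158.3 = 1895.3 km = 1.8953×10⁶ m.
r₂ = 1737 + 2172 = 3909.0 km = 3.9090×10⁶ m.
Transfer ellipse a_t = (r₁ + r₂)/2 = 2.902×10⁶ m.
At r₁: circular v_c1 = √(μ/r₁) = 1609 m/s; transfer-perilune v_p = √[μ(2/r₁ − 1/a_t)] = 1867 m/s.
At r₂: circular v_c2 = √(μ/r₂) = 1120 m/s; transfer-apolune v_a = √[μ(2/r₂ − 1/a_t)] = 905.2 m/s.
Δv₂ = v_c2 − v_a = 214.9 m/s.

Δv ≈ 214.9 m/s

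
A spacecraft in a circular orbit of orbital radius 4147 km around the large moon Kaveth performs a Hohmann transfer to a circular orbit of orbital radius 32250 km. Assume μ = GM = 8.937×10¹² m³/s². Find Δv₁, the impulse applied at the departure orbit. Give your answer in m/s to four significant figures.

Δv ≈ 486.2 m/s

r₁ = 4147 km = 4.147×10⁶ m.
r₂ = 32250 km = 3.225×10⁷ m.
Transfer ellipse a_t = (r₁ + r₂)/2 = 1.820×10⁷ m.
At r₁: circular v_c1 = √(μ/r₁) = 1468 m/s; transfer-periapsis v_p = √[μ(2/r₁ − 1/a_t)] = 1954 m/s.
Δv₁ = v_p − v_c1 = 486.2 m/s.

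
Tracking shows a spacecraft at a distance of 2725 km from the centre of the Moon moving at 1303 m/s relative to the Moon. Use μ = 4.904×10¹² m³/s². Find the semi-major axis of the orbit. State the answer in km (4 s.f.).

r = 2.725×10⁶ m.
Specific orbital energy ε = v²/2 − μ/r = (1303)²/2 − 4.904×10¹²/2.725×10⁶ = -9.507×10⁵ J/kg.
Since ε = −μ/(2a), a = −μ/(2ε) = 2.579×10⁶ m = 2579.1 km.

a ≈ 2579 km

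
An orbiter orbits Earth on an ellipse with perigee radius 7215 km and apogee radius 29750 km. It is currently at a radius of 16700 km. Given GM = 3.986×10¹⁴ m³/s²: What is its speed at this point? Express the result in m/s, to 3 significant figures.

Semi-major axis a = (r_p + r_a)/2 = 18482 km = 1.848×10⁷ m.
Vis-viva: v² = μ(2/r − 1/a) = 3.986×10¹⁴ × (1.198×10⁻⁷ − 5.411×10⁻⁸) = 2.617×10⁷ m²/s².
v = 5116 m/s.

v ≈ 5120 m/s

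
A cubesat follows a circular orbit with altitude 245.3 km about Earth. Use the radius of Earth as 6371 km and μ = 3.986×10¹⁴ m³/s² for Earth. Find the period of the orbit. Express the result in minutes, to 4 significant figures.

r = 6371 + 245.3 = 6616.3 km = 6.6163×10⁶ m.
Kepler's third law: T = 2π√(r³/μ) = 2π√((6.616×10⁶)³ / 3.986×10¹⁴).
r³/μ = 7.266×10⁵ s², so T = 2π × 8.524×10² = 5.356×10³ s.
Converting: 5.356×10³ s ÷ 60.00 = 89.27 minutes.

T ≈ 89.27 minutes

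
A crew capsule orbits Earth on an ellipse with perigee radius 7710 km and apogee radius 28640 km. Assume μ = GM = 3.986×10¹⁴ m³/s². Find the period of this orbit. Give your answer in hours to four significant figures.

T ≈ 6.774 hours

Semi-major axis a = (r_p + r_a)/2 = (7710.0 + 28640)/2 = 18175 km = 1.818×10⁷ m.
By Kepler's third law T = 2π√(a³/μ) = 2π × 3.881×10³ = 2.439×10⁴ s.
= 6.774 hours.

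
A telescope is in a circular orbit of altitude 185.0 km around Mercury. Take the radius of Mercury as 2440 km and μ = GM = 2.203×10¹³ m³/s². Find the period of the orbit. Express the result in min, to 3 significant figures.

r = 2440 + 185.0 = 2625.0 km = 2.6250×10⁶ m.
Kepler's third law: T = 2π√(r³/μ) = 2π√((2.625×10⁶)³ / 2.203×10¹³).
r³/μ = 8.211×10⁵ s², so T = 2π × 9.061×10² = 5.693×10³ s.
Converting: 5.693×10³ s ÷ 60.00 = 94.89 min.

T ≈ 94.9 min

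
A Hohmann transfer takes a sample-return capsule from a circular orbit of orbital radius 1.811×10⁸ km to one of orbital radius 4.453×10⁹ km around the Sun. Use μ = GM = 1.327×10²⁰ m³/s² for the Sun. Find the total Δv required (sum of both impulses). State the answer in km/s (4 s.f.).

Δv_total ≈ 14.39 km/s

r₁ = 1.811×10⁸ km = 1.811×10¹¹ m.
r₂ = 4.453×10⁹ km = 4.453×10¹² m.
Transfer ellipse a_t = (r₁ + r₂)/2 = 2.317×10¹² m.
At r₁: circular v_c1 = √(μ/r₁) = 27070 m/s; transfer-perihelion v_p = √[μ(2/r₁ − 1/a_t)] = 37530 m/s.
Δv₁ = v_p − v_c1 = 10460 m/s.
At r₂: circular v_c2 = √(μ/r₂) = 5459 m/s; transfer-aphelion v_a = √[μ(2/r₂ − 1/a_t)] = 1526 m/s.
Δv₂ = v_c2 − v_a = 3933 m/s.
Total Δv = Δv₁ + Δv₂ = 14390 m/s = 14.39 km/s.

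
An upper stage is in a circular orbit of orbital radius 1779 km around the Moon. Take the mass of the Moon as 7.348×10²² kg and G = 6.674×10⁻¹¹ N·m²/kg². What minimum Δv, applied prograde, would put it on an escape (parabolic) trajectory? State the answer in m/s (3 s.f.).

Δv ≈ 688 m/s

μ = GM = 6.674×10⁻¹¹ × 7.348×10²² = 4.904×10¹² m³/s².
r = 1779 km = 1.779×10⁶ m.
Circular speed v_c = √(μ/r) = 1660 m/s.
Escape speed v_esc = √(2μ/r) = √2 × v_c = 2348 m/s.
Δv = v_esc − v_c = 687.7 m/s.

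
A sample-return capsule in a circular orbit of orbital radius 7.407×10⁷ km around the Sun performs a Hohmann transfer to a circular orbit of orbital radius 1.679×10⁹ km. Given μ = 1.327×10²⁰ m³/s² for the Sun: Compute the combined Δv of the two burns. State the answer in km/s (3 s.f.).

r₁ = 7.407×10⁷ km = 7.407×10¹⁰ m.
r₂ = 1.679×10⁹ km = 1.679×10¹² m.
Transfer ellipse a_t = (r₁ + r₂)/2 = 8.765×10¹¹ m.
At r₁: circular v_c1 = √(μ/r₁) = 42330 m/s; transfer-perihelion v_p = √[μ(2/r₁ − 1/a_t)] = 58580 m/s.
Δv₁ = v_p − v_c1 = 16250 m/s.
At r₂: circular v_c2 = √(μ/r₂) = 8890 m/s; transfer-aphelion v_a = √[μ(2/r₂ − 1/a_t)] = 2584 m/s.
Δv₂ = v_c2 − v_a = 6306 m/s.
Total Δv = Δv₁ + Δv₂ = 22560 m/s = 22.56 km/s.

Δv_total ≈ 22.6 km/s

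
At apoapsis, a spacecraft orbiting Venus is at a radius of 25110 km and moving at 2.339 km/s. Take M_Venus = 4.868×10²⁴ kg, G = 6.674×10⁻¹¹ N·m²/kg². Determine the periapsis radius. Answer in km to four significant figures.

periapsis radius ≈ 6732 km

μ = GM = 6.674×10⁻¹¹ × 4.868×10²⁴ = 3.249×10¹⁴ m³/s².
r_a = 2.511×10⁷ m.
Specific energy ε = v²/2 − μ/r = -1.020×10⁷ J/kg, so a = −μ/(2ε) = 1.592×10⁷ m.
The apsides satisfy r_p + r_a = 2a, so the periapsis radius is 2a − r_a = 6.732×10⁶ m = 6731.9 km.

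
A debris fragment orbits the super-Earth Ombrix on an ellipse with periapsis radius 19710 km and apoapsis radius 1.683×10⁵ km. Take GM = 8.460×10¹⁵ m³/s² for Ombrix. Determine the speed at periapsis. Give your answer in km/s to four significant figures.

Semi-major axis a = (r_p + r_a)/2 = 94005 km = 9.400×10⁷ m.
Vis-viva: v² = μ(2/r − 1/a) = 8.460×10¹⁵ × (1.015×10⁻⁷ − 1.064×10⁻⁸) = 7.685×10⁸ m²/s².
v = 27720 m/s = 27.72 km/s.

v ≈ 27.72 km/s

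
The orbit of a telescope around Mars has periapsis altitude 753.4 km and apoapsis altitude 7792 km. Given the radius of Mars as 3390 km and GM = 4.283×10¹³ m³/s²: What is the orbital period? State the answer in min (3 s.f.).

T ≈ 339 min

r_p = 3390 + 753.4 = 4143.4 km = 4.1434×10⁶ m.
r_a = 3390 + 7792 = 11182 km = 1.1182×10⁷ m.
Semi-major axis a = (r_p + r_a)/2 = (4143.4 + 11182)/2 = 7662.7 km = 7.663×10⁶ m.
By Kepler's third law T = 2π√(a³/μ) = 2π × 3.241×10³ = 2.036×10⁴ s.
= 339.4 min.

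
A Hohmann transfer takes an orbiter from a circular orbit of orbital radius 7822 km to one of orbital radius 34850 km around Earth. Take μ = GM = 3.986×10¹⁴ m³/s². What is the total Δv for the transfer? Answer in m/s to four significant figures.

r₁ = 7822 km = 7.822×10⁶ m.
r₂ = 34850 km = 3.485×10⁷ m.
Transfer ellipse a_t = (r₁ + r₂)/2 = 2.134×10⁷ m.
At r₁: circular v_c1 = √(μ/r₁) = 7139 m/s; transfer-perigee v_p = √[μ(2/r₁ − 1/a_t)] = 9123 m/s.
Δv₁ = v_p − v_c1 = 1985 m/s.
At r₂: circular v_c2 = √(μ/r₂) = 3382 m/s; transfer-apogee v_a = √[μ(2/r₂ − 1/a_t)] = 2048 m/s.
Δv₂ = v_c2 − v_a = 1334 m/s.
Total Δv = Δv₁ + Δv₂ = 3319 m/s.

Δv_total ≈ 3319 m/s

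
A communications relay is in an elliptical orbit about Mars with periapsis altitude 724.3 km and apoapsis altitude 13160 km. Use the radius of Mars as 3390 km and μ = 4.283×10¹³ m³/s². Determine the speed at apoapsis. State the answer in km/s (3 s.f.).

r_p = 3390 + 724.3 = 4114.3 km = 4.1143×10⁶ m.
r_a = 3390 + 13160 = 16550 km = 1.6550×10⁷ m.
Semi-major axis a = (r_p + r_a)/2 = 10332 km = 1.033×10⁷ m.
Vis-viva: v² = μ(2/r − 1/a) = 4.283×10¹³ × (1.208×10⁻⁷ − 9.679×10⁻⁸) = 1.031×10⁶ m²/s².
v = 1015 m/s = 1.015 km/s.

v ≈ 1.02 km/s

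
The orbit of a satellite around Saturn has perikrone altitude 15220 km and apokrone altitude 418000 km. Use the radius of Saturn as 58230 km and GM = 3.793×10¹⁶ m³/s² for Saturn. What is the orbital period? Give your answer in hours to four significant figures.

T ≈ 40.83 hours

r_p = 58230 + 15220 = 73450 km = 7.3450×10⁷ m.
r_a = 58230 + 418000 = 476230 km = 4.7623×10⁸ m.
Semi-major axis a = (r_p + r_a)/2 = (73450 + 4.7623×10⁵)/2 = 2.7484×10⁵ km = 2.748×10⁸ m.
By Kepler's third law T = 2π√(a³/μ) = 2π × 2.340×10⁴ = 1.470×10⁵ s.
= 40.83 hours.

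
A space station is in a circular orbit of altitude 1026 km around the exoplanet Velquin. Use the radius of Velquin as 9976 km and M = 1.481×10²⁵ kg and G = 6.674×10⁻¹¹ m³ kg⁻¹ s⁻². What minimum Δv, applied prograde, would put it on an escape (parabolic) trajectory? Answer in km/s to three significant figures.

μ = GM = 6.674×10⁻¹¹ × 1.481×10²⁵ = 9.884×10¹⁴ m³/s².
r = 9976 + 1026 = 11002 km = 1.1002×10⁷ m.
Circular speed v_c = √(μ/r) = 9478 m/s.
Escape speed v_esc = √(2μ/r) = √2 × v_c = 13400 m/s.
Δv = v_esc − v_c = 3926 m/s = 3.926 km/s.

Δv ≈ 3.93 km/s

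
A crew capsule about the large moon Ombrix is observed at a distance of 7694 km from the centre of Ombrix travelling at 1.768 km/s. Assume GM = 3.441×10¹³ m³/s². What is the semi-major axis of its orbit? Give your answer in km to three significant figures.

r = 7.694×10⁶ m.
Specific orbital energy ε = v²/2 − μ/r = (1768)²/2 − 3.441×10¹³/7.694×10⁶ = -2.909×10⁶ J/kg.
Since ε = −μ/(2a), a = −μ/(2ε) = 5.914×10⁶ m = 5913.6 km.

a ≈ 5910 km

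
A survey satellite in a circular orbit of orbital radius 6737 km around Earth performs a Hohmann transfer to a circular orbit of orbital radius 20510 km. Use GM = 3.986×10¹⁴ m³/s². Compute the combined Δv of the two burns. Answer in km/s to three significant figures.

Δv_total ≈ 3.05 km/s

r₁ = 6737 km = 6.737×10⁶ m.
r₂ = 20510 km = 2.051×10⁷ m.
Transfer ellipse a_t = (r₁ + r₂)/2 = 1.362×10⁷ m.
At r₁: circular v_c1 = √(μ/r₁) = 7692 m/s; transfer-perigee v_p = √[μ(2/r₁ − 1/a_t)] = 9438 m/s.
Δv₁ = v_p − v_c1 = 1746 m/s.
At r₂: circular v_c2 = √(μ/r₂) = 4408 m/s; transfer-apogee v_a = √[μ(2/r₂ − 1/a_t)] = 3100 m/s.
Δv₂ = v_c2 − v_a = 1308 m/s.
Total Δv = Δv₁ + Δv₂ = 3054 m/s = 3.054 km/s.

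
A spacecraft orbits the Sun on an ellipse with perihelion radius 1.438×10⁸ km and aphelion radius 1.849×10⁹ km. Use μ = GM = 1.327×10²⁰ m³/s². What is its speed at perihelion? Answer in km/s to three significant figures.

Semi-major axis a = (r_p + r_a)/2 = 9.9640×10⁸ km = 9.964×10¹¹ m.
Vis-viva: v² = μ(2/r − 1/a) = 1.327×10²⁰ × (1.391×10⁻¹¹ − 1.004×10⁻¹²) = 1.712×10⁹ m²/s².
v = 41380 m/s = 41.38 km/s.

v ≈ 41.4 km/s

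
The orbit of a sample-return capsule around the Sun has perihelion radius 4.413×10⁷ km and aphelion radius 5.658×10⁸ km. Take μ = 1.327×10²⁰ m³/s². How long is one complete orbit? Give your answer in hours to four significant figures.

Semi-major axis a = (r_p + r_a)/2 = (4.4130×10⁷ + 5.6580×10⁸)/2 = 3.0496×10⁸ km = 3.050×10¹¹ m.
By Kepler's third law T = 2π√(a³/μ) = 2π × 1.462×10⁷ = 9.186×10⁷ s.
= 25520 hours.

T ≈ 25520 hours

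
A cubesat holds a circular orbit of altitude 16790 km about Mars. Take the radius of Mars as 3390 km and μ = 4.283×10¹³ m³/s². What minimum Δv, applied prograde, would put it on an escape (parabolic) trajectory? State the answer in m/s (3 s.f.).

Δv ≈ 603 m/s

r = 3390 + 16790 = 20180 km = 2.0180×10⁷ m.
Circular speed v_c = √(μ/r) = 1457 m/s.
Escape speed v_esc = √(2μ/r) = √2 × v_c = 2060 m/s.
Δv = v_esc − v_c = 603.4 m/s.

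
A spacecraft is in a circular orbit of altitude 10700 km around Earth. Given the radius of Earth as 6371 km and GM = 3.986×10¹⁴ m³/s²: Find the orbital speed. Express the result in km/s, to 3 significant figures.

v ≈ 4.83 km/s

r = 6371 + 10700 = 17071 km = 1.7071×10⁷ m.
For a circular orbit v = √(μ/r) = √(3.986×10¹⁴ / 1.707×10⁷) = √(2.335×10⁷) = 4832 m/s.
That is 4.832 km/s.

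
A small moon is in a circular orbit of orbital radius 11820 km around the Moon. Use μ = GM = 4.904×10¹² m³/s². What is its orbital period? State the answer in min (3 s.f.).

T ≈ 1920 min

r = 11820 km = 1.182×10⁷ m.
Kepler's third law: T = 2π√(r³/μ) = 2π√((1.182×10⁷)³ / 4.904×10¹²).
r³/μ = 3.367×10⁸ s², so T = 2π × 1.835×10⁴ = 1.153×10⁵ s.
Converting: 1.153×10⁵ s ÷ 60.00 = 1922 min.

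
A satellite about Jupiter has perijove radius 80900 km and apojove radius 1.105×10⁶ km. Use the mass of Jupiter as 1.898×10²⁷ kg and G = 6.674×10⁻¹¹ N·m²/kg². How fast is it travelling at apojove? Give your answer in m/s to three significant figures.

μ = GM = 6.674×10⁻¹¹ × 1.898×10²⁷ = 1.267×10¹⁷ m³/s².
Semi-major axis a = (r_p + r_a)/2 = 5.9295×10⁵ km = 5.930×10⁸ m.
Vis-viva: v² = μ(2/r − 1/a) = 1.267×10¹⁷ × (1.810×10⁻⁹ − 1.686×10⁻⁹) = 1.564×10⁷ m²/s².
v = 3955 m/s.

v ≈ 3950 m/s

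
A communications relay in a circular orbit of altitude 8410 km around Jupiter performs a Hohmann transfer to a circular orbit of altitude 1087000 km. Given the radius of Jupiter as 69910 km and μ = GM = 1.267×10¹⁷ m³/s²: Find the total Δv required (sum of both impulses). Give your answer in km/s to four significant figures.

r₁ = 69910 + 8410 = 78320 km = 7.8320×10⁷ m.
r₂ = 69910 + 1087000 = 1156900 km = 1.1569×10⁹ m.
Transfer ellipse a_t = (r₁ + r₂)/2 = 6.176×10⁸ m.
At r₁: circular v_c1 = √(μ/r₁) = 40220 m/s; transfer-perijove v_p = √[μ(2/r₁ − 1/a_t)] = 55050 m/s.
Δv₁ = v_p − v_c1 = 14830 m/s.
At r₂: circular v_c2 = √(μ/r₂) = 10460 m/s; transfer-apojove v_a = √[μ(2/r₂ − 1/a_t)] = 3727 m/s.
Δv₂ = v_c2 − v_a = 6738 m/s.
Total Δv = Δv₁ + Δv₂ = 21570 m/s = 21.57 km/s.

Δv_total ≈ 21.57 km/s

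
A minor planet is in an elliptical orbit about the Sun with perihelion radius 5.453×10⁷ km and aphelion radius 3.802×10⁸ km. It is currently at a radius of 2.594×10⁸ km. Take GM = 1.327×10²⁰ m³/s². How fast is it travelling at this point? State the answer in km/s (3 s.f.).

Semi-major axis a = (r_p + r_a)/2 = 2.1736×10⁸ km = 2.174×10¹¹ m.
Vis-viva: v² = μ(2/r − 1/a) = 1.327×10²⁰ × (7.710×10⁻¹² − 4.601×10⁻¹²) = 4.126×10⁸ m²/s².
v = 20310 m/s = 20.31 km/s.

v ≈ 20.3 km/s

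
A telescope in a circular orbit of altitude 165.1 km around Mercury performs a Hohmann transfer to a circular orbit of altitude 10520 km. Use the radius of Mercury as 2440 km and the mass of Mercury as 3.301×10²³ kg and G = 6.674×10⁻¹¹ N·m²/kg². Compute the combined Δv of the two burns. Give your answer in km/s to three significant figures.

Δv_total ≈ 1.39 km/s

μ = GM = 6.674×10⁻¹¹ × 3.301×10²³ = 2.203×10¹³ m³/s².
r₁ = 2440 + 165.1 = 2605.1 km = 2.6051×10⁶ m.
r₂ = 2440 + 10520 = 12960 km = 1.2960×10⁷ m.
Transfer ellipse a_t = (r₁ + r₂)/2 = 7.783×10⁶ m.
At r₁: circular v_c1 = √(μ/r₁) = 2908 m/s; transfer-periherm v_p = √[μ(2/r₁ − 1/a_t)] = 3753 m/s.
Δv₁ = v_p − v_c1 = 844.6 m/s.
At r₂: circular v_c2 = √(μ/r₂) = 1304 m/s; transfer-apoherm v_a = √[μ(2/r₂ − 1/a_t)] = 754.3 m/s.
Δv₂ = v_c2 − v_a = 549.5 m/s.
Total Δv = Δv₁ + Δv₂ = 1394 m/s = 1.394 km/s.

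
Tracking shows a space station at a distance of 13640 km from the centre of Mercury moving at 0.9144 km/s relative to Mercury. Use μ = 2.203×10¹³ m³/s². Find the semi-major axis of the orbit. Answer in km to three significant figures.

r = 1.364×10⁷ m.
Vis-viva rearranged: 1/a = 2/r − v²/μ = 1.466×10⁻⁷ − 3.795×10⁻⁸ = 1.087×10⁻⁷ m⁻¹.
a = 9.202×10⁶ m = 9201.9 km.

a ≈ 9200 km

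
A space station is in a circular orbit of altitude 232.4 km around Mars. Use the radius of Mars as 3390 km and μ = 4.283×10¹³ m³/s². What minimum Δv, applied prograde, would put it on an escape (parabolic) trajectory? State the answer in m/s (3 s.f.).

Δv ≈ 1420 m/s

r = 3390 + 232.4 = 3622.4 km = 3.6224×10⁶ m.
Circular speed v_c = √(μ/r) = 3439 m/s.
Escape speed v_esc = √(2μ/r) = √2 × v_c = 4863 m/s.
Δv = v_esc − v_c = 1424 m/s.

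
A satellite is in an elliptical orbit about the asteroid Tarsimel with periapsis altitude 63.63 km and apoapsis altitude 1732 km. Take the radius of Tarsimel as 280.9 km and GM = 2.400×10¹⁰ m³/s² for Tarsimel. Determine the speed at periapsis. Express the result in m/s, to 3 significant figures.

r_p = 280.9 + 63.63 = 344.53 km = 3.4453×10⁵ m.
r_a = 280.9 + 1732 = 2012.9 km = 2.0129×10⁶ m.
Semi-major axis a = (r_p + r_a)/2 = 1178.7 km = 1.179×10⁶ m.
Vis-viva: v² = μ(2/r − 1/a) = 2.400×10¹⁰ × (5.805×10⁻⁶ − 8.484×10⁻⁷) = 1.190×10⁵ m²/s².
v = 344.9 m/s.

v ≈ 345 m/s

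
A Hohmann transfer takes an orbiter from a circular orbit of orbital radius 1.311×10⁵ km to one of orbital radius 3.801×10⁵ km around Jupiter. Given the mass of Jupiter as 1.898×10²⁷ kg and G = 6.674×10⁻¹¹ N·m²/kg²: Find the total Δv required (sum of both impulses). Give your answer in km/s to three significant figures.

μ = GM = 6.674×10⁻¹¹ × 1.898×10²⁷ = 1.267×10¹⁷ m³/s².
r₁ = 1.311×10⁵ km = 1.311×10⁸ m.
r₂ = 3.801×10⁵ km = 3.801×10⁸ m.
Transfer ellipse a_t = (r₁ + r₂)/2 = 2.556×10⁸ m.
At r₁: circular v_c1 = √(μ/r₁) = 31080 m/s; transfer-perijove v_p = √[μ(2/r₁ − 1/a_t)] = 37910 m/s.
Δv₁ = v_p − v_c1 = 6822 m/s.
At r₂: circular v_c2 = √(μ/r₂) = 18260 m/s; transfer-apojove v_a = √[μ(2/r₂ − 1/a_t)] = 13070 m/s.
Δv₂ = v_c2 − v_a = 5181 m/s.
Total Δv = Δv₁ + Δv₂ = 12000 m/s = 12.00 km/s.

Δv_total ≈ 12.0 km/s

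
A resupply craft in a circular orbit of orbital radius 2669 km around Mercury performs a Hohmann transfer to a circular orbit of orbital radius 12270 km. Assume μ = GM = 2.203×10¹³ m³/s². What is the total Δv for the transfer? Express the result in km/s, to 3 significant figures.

r₁ = 2669 km = 2.669×10⁶ m.
r₂ = 12270 km = 1.227×10⁷ m.
Transfer ellipse a_t = (r₁ + r₂)/2 = 7.470×10⁶ m.
At r₁: circular v_c1 = √(μ/r₁) = 2873 m/s; transfer-periherm v_p = √[μ(2/r₁ − 1/a_t)] = 3682 m/s.
Δv₁ = v_p − v_c1 = 809.2 m/s.
At r₂: circular v_c2 = √(μ/r₂) = 1340 m/s; transfer-apoherm v_a = √[μ(2/r₂ − 1/a_t)] = 801.0 m/s.
Δv₂ = v_c2 − v_a = 539.0 m/s.
Total Δv = Δv₁ + Δv₂ = 1348 m/s = 1.348 km/s.

Δv_total ≈ 1.35 km/s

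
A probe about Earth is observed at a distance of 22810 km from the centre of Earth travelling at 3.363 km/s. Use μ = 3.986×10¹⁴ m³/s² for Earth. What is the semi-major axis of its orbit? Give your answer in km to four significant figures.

a ≈ 16860 km

r = 2.281×10⁷ m.
Vis-viva rearranged: 1/a = 2/r − v²/μ = 8.768×10⁻⁸ − 2.837×10⁻⁸ = 5.931×10⁻⁸ m⁻¹.
a = 1.686×10⁷ m = 16861 km.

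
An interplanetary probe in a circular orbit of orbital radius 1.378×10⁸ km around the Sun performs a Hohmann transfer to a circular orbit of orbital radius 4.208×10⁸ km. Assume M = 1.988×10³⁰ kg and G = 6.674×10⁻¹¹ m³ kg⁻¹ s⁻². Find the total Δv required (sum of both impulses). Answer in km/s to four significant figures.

μ = GM = 6.674×10⁻¹¹ × 1.988×10³⁰ = 1.327×10²⁰ m³/s².
r₁ = 1.378×10⁸ km = 1.378×10¹¹ m.
r₂ = 4.208×10⁸ km = 4.208×10¹¹ m.
Transfer ellipse a_t = (r₁ + r₂)/2 = 2.793×10¹¹ m.
At r₁: circular v_c1 = √(μ/r₁) = 31030 m/s; transfer-perihelion v_p = √[μ(2/r₁ − 1/a_t)] = 38090 m/s.
Δv₁ = v_p − v_c1 = 7058 m/s.
At r₂: circular v_c2 = √(μ/r₂) = 17760 m/s; transfer-aphelion v_a = √[μ(2/r₂ − 1/a_t)] = 12470 m/s.
Δv₂ = v_c2 − v_a = 5284 m/s.
Total Δv = Δv₁ + Δv₂ = 12340 m/s = 12.34 km/s.

Δv_total ≈ 12.34 km/s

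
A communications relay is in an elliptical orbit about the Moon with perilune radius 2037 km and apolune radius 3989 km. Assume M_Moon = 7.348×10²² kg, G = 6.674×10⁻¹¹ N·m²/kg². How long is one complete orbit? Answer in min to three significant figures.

T ≈ 247 min

μ = GM = 6.674×10⁻¹¹ × 7.348×10²² = 4.904×10¹² m³/s².
Semi-major axis a = (r_p + r_a)/2 = (2037.0 + 3989.0)/2 = 3013.0 km = 3.013×10⁶ m.
By Kepler's third law T = 2π√(a³/μ) = 2π × 2.362×10³ = 1.484×10⁴ s.
= 247.3 min.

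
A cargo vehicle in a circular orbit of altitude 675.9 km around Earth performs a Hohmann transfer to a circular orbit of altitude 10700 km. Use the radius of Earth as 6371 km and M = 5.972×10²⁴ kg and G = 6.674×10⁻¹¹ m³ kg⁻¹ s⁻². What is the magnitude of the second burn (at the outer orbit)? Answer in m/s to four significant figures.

Δv ≈ 1138 m/s

μ = GM = 6.674×10⁻¹¹ × 5.972×10²⁴ = 3.986×10¹⁴ m³/s².
r₁ = 6371 + 675.9 = 7046.9 km = 7.0469×10⁶ m.
r₂ = 6371 + 10700 = 17071 km = 1.7071×10⁷ m.
Transfer ellipse a_t = (r₁ + r₂)/2 = 1.206×10⁷ m.
At r₁: circular v_c1 = √(μ/r₁) = 7521 m/s; transfer-perigee v_p = √[μ(2/r₁ − 1/a_t)] = 8948 m/s.
At r₂: circular v_c2 = √(μ/r₂) = 4832 m/s; transfer-apogee v_a = √[μ(2/r₂ − 1/a_t)] = 3694 m/s.
Δv₂ = v_c2 − v_a = 1138 m/s.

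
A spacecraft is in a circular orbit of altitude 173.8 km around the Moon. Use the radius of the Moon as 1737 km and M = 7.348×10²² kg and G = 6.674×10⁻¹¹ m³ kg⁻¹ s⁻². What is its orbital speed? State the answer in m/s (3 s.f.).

v ≈ 1600 m/s

μ = GM = 6.674×10⁻¹¹ × 7.348×10²² = 4.904×10¹² m³/s².
r = 1737 + 173.8 = 1910.8 km = 1.9108×10⁶ m.
For a circular orbit v = √(μ/r) = √(4.904×10¹² / 1.911×10⁶) = √(2.566×10⁶) = 1602 m/s.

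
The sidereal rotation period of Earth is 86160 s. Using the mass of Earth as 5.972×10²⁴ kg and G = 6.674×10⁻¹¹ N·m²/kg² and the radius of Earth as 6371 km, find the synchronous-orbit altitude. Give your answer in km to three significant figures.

μ = GM = 6.674×10⁻¹¹ × 5.972×10²⁴ = 3.986×10¹⁴ m³/s².
A synchronous orbit has period T, so by Kepler's third law a = (μT²/4π²)^(1/3).
μT²/4π² = 3.986×10¹⁴ × (8.616×10⁴)² / 39.48 = 7.495×10²² m³.
a = 4.216×10⁷ m = 42162 km.
Altitude h = a − R = 42162 − 6371 = 35791 km.

h_sync ≈ 35800 km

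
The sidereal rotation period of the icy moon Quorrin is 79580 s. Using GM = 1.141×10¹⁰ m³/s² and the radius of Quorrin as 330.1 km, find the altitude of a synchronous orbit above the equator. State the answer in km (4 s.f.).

h_sync ≈ 893.1 km

A synchronous orbit has period T, so by Kepler's third law a = (μT²/4π²)^(1/3).
μT²/4π² = 1.141×10¹⁰ × (7.958×10⁴)² / 39.48 = 1.830×10¹⁸ m³.
a = 1.223×10⁶ m = 1223.2 km.
Altitude h = a − R = 1223.2 − 330.1 = 893.14 km.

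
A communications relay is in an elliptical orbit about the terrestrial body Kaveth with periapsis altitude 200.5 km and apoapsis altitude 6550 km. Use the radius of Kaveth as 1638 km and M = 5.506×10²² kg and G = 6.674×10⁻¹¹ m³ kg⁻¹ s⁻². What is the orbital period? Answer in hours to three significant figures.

T ≈ 10.2 hours

μ = GM = 6.674×10⁻¹¹ × 5.506×10²² = 3.675×10¹² m³/s².
r_p = 1638 + 200.5 = 1838.5 km = 1.8385×10⁶ m.
r_a = 1638 + 6550 = 8188.0 km = 8.1880×10⁶ m.
Semi-major axis a = (r_p + r_a)/2 = (1838.5 + 8188.0)/2 = 5013.2 km = 5.013×10⁶ m.
By Kepler's third law T = 2π√(a³/μ) = 2π × 5.856×10³ = 3.679×10⁴ s.
= 10.22 hours.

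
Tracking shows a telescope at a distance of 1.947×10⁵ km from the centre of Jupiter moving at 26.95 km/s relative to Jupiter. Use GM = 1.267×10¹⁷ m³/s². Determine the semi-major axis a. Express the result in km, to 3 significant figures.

a ≈ 2.20×10⁵ km

r = 1.947×10⁸ m.
Specific orbital energy ε = v²/2 − μ/r = (26950)²/2 − 1.267×10¹⁷/1.947×10⁸ = -2.876×10⁸ J/kg.
Since ε = −μ/(2a), a = −μ/(2ε) = 2.203×10⁸ m = 2.2028×10⁵ km.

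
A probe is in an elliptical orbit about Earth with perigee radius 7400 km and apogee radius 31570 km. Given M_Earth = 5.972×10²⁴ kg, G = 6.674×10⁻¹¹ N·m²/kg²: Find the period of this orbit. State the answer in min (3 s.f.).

μ = GM = 6.674×10⁻¹¹ × 5.972×10²⁴ = 3.986×10¹⁴ m³/s².
Semi-major axis a = (r_p + r_a)/2 = (7400.0 + 31570)/2 = 19485 km = 1.948×10⁷ m.
By Kepler's third law T = 2π√(a³/μ) = 2π × 4.308×10³ = 2.707×10⁴ s.
= 451.2 min.

T ≈ 451 min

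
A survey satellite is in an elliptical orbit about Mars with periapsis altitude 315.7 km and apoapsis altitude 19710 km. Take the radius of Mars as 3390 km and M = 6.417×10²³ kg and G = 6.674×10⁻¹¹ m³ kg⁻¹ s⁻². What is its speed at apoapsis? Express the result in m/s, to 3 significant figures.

v ≈ 716 m/s

μ = GM = 6.674×10⁻¹¹ × 6.417×10²³ = 4.283×10¹³ m³/s².
r_p = 3390 + 315.7 = 3705.7 km = 3.7057×10⁶ m.
r_a = 3390 + 19710 = 23100 km = 2.3100×10⁷ m.
Semi-major axis a = (r_p + r_a)/2 = 13403 km = 1.340×10⁷ m.
Vis-viva: v² = μ(2/r − 1/a) = 4.283×10¹³ × (8.658×10⁻⁸ − 7.461×10⁻⁸) = 5.126×10⁵ m²/s².
v = 716.0 m/s.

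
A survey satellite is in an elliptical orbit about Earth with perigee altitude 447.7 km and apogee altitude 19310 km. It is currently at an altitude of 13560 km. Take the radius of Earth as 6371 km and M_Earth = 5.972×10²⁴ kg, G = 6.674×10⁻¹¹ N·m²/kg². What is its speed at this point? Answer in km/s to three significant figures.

v ≈ 3.93 km/s

μ = GM = 6.674×10⁻¹¹ × 5.972×10²⁴ = 3.986×10¹⁴ m³/s².
r_p = 6371 + 447.7 = 6818.7 km = 6.8187×10⁶ m.
r_a = 6371 + 19310 = 25681 km = 2.5681×10⁷ m.
r = 6371 + 13560 = 19931 km = 1.993×10⁷ m.
Semi-major axis a = (r_p + r_a)/2 = 16250 km = 1.625×10⁷ m.
Vis-viva: v² = μ(2/r − 1/a) = 3.986×10¹⁴ × (1.003×10⁻⁷ − 6.154×10⁻⁸) = 1.547×10⁷ m²/s².
v = 3933 m/s = 3.933 km/s.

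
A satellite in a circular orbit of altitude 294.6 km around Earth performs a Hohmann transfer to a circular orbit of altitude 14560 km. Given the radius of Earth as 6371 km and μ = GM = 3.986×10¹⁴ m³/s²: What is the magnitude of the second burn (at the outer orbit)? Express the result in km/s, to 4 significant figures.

Δv ≈ 1.331 km/s

r₁ = 6371 + 294.6 = 6665.6 km = 6.6656×10⁶ m.
r₂ = 6371 + 14560 = 20931 km = 2.0931×10⁷ m.
Transfer ellipse a_t = (r₁ + r₂)/2 = 1.380×10⁷ m.
At r₁: circular v_c1 = √(μ/r₁) = 7733 m/s; transfer-perigee v_p = √[μ(2/r₁ − 1/a_t)] = 9524 m/s.
At r₂: circular v_c2 = √(μ/r₂) = 4364 m/s; transfer-apogee v_a = √[μ(2/r₂ − 1/a_t)] = 3033 m/s.
Δv₂ = v_c2 − v_a = 1331 m/s.
= 1.331 km/s.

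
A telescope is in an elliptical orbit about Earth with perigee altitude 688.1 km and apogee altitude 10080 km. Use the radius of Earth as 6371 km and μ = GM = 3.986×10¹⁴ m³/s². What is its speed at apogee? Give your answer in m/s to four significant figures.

v ≈ 3814 m/s

r_p = 6371 + 688.1 = 7059.1 km = 7.0591×10⁶ m.
r_a = 6371 + 10080 = 16451 km = 1.6451×10⁷ m.
Semi-major axis a = (r_p + r_a)/2 = 11755 km = 1.176×10⁷ m.
Vis-viva: v² = μ(2/r − 1/a) = 3.986×10¹⁴ × (1.216×10⁻⁷ − 8.507×10⁻⁸) = 1.455×10⁷ m²/s².
v = 3814 m/s.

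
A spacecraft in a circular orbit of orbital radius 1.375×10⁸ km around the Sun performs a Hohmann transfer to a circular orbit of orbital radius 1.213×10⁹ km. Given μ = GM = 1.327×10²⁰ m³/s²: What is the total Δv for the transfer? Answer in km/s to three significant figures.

r₁ = 1.375×10⁸ km = 1.375×10¹¹ m.
r₂ = 1.213×10⁹ km = 1.213×10¹² m.
Transfer ellipse a_t = (r₁ + r₂)/2 = 6.752×10¹¹ m.
At r₁: circular v_c1 = √(μ/r₁) = 31070 m/s; transfer-perihelion v_p = √[μ(2/r₁ − 1/a_t)] = 41640 m/s.
Δv₁ = v_p − v_c1 = 10570 m/s.
At r₂: circular v_c2 = √(μ/r₂) = 10460 m/s; transfer-aphelion v_a = √[μ(2/r₂ − 1/a_t)] = 4720 m/s.
Δv₂ = v_c2 − v_a = 5740 m/s.
Total Δv = Δv₁ + Δv₂ = 16310 m/s = 16.31 km/s.

Δv_total ≈ 16.3 km/s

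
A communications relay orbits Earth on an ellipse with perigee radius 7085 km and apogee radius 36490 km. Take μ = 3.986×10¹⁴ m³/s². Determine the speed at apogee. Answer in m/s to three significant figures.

Semi-major axis a = (r_p + r_a)/2 = 21788 km = 2.179×10⁷ m.
Vis-viva: v² = μ(2/r − 1/a) = 3.986×10¹⁴ × (5.481×10⁻⁸ − 4.590×10⁻⁸) = 3.552×10⁶ m²/s².
v = 1885 m/s.

v ≈ 1880 m/s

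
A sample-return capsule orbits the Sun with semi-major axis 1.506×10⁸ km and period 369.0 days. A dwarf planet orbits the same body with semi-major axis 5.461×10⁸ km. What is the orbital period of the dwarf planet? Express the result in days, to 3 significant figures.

Kepler's third law: T² ∝ a³, so T₂ = T₁ (a₂/a₁)^(3/2).
a₂/a₁ = 3.626, (a₂/a₁)^(3/2) = 6.905.
T₂ = 369.0 × 6.905 = 2548 days.

T₂ ≈ 2550 days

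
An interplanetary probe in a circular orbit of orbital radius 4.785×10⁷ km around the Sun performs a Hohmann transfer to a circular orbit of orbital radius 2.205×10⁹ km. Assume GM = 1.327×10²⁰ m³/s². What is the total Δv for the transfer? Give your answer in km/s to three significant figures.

r₁ = 4.785×10⁷ km = 4.785×10¹⁰ m.
r₂ = 2.205×10⁹ km = 2.205×10¹² m.
Transfer ellipse a_t = (r₁ + r₂)/2 = 1.126×10¹² m.
At r₁: circular v_c1 = √(μ/r₁) = 52660 m/s; transfer-perihelion v_p = √[μ(2/r₁ − 1/a_t)] = 73680 m/s.
Δv₁ = v_p − v_c1 = 21020 m/s.
At r₂: circular v_c2 = √(μ/r₂) = 7758 m/s; transfer-aphelion v_a = √[μ(2/r₂ − 1/a_t)] = 1599 m/s.
Δv₂ = v_c2 − v_a = 6159 m/s.
Total Δv = Δv₁ + Δv₂ = 27180 m/s = 27.18 km/s.

Δv_total ≈ 27.2 km/s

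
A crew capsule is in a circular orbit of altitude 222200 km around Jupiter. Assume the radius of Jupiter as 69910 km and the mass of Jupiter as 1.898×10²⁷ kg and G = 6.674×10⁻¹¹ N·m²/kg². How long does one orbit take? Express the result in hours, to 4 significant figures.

T ≈ 24.48 hours

μ = GM = 6.674×10⁻¹¹ × 1.898×10²⁷ = 1.267×10¹⁷ m³/s².
r = 69910 + 222200 = 292110 km = 2.9211×10⁸ m.
Kepler's third law: T = 2π√(r³/μ) = 2π√((2.921×10⁸)³ / 1.267×10¹⁷).
r³/μ = 1.968×10⁸ s², so T = 2π × 1.403×10⁴ = 8.814×10⁴ s.
Converting: 8.814×10⁴ s ÷ 3600 = 24.48 hours.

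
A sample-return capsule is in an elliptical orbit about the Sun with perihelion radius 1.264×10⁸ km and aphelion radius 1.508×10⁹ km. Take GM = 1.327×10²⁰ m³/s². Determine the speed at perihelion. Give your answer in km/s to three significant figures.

Semi-major axis a = (r_p + r_a)/2 = 8.1720×10⁸ km = 8.172×10¹¹ m.
Vis-viva: v² = μ(2/r − 1/a) = 1.327×10²⁰ × (1.582×10⁻¹¹ − 1.224×10⁻¹²) = 1.937×10⁹ m²/s².
v = 44010 m/s = 44.01 km/s.

v ≈ 44.0 km/s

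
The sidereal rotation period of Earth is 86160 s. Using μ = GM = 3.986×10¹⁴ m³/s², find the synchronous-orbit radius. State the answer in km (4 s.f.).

A synchronous orbit has period T, so by Kepler's third law a = (μT²/4π²)^(1/3).
μT²/4π² = 3.986×10¹⁴ × (8.616×10⁴)² / 39.48 = 7.495×10²² m³.
a = 4.216×10⁷ m = 42163 km.

r_sync ≈ 42160 km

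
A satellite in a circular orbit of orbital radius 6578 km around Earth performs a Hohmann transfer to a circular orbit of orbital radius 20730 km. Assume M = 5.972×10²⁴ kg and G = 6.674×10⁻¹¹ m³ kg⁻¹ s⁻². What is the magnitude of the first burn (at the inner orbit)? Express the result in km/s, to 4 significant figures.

μ = GM = 6.674×10⁻¹¹ × 5.972×10²⁴ = 3.986×10¹⁴ m³/s².
r₁ = 6578 km = 6.578×10⁶ m.
r₂ = 20730 km = 2.073×10⁷ m.
Transfer ellipse a_t = (r₁ + r₂)/2 = 1.365×10⁷ m.
At r₁: circular v_c1 = √(μ/r₁) = 7784 m/s; transfer-perigee v_p = √[μ(2/r₁ − 1/a_t)] = 9591 m/s.
Δv₁ = v_p − v_c1 = 1807 m/s.
= 1.807 km/s.

Δv ≈ 1.807 km/s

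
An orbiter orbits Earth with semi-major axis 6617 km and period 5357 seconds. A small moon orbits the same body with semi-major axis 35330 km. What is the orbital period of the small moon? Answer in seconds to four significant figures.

Kepler's third law: T² ∝ a³, so T₂ = T₁ (a₂/a₁)^(3/2).
a₂/a₁ = 5.339, (a₂/a₁)^(3/2) = 12.34.
T₂ = 5357 × 12.34 = 66090 seconds.

T₂ ≈ 66090 seconds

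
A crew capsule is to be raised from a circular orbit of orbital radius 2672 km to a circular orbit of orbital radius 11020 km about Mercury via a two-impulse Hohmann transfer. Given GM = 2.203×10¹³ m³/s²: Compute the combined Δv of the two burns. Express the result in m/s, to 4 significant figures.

Δv_total ≈ 1302 m/s

r₁ = 2672 km = 2.672×10⁶ m.
r₂ = 11020 km = 1.102×10⁷ m.
Transfer ellipse a_t = (r₁ + r₂)/2 = 6.846×10⁶ m.
At r₁: circular v_c1 = √(μ/r₁) = 2871 m/s; transfer-periherm v_p = √[μ(2/r₁ − 1/a_t)] = 3643 m/s.
Δv₁ = v_p − v_c1 = 771.6 m/s.
At r₂: circular v_c2 = √(μ/r₂) = 1414 m/s; transfer-apoherm v_a = √[μ(2/r₂ − 1/a_t)] = 883.3 m/s.
Δv₂ = v_c2 − v_a = 530.6 m/s.
Total Δv = Δv₁ + Δv₂ = 1302 m/s.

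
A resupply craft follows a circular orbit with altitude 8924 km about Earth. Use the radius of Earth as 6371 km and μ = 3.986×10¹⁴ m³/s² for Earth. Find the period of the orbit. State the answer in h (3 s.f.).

T ≈ 5.23 h

r = 6371 + 8924 = 15295 km = 1.5295×10⁷ m.
Kepler's third law: T = 2π√(r³/μ) = 2π√((1.530×10⁷)³ / 3.986×10¹⁴).
r³/μ = 8.977×10⁶ s², so T = 2π × 2.996×10³ = 1.883×10⁴ s.
Converting: 1.883×10⁴ s ÷ 3600 = 5.229 h.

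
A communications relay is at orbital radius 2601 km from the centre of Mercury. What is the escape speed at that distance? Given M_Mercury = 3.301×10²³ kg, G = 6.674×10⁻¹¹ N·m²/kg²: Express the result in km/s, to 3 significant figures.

v_esc ≈ 4.12 km/s

μ = GM = 6.674×10⁻¹¹ × 3.301×10²³ = 2.203×10¹³ m³/s².
r = 2601 km = 2.601×10⁶ m.
Escape speed v_esc = √(2μ/r) = √(2 × 2.203×10¹³ / 2.601×10⁶) = √(1.694×10⁷) = 4116 m/s.
= 4.116 km/s.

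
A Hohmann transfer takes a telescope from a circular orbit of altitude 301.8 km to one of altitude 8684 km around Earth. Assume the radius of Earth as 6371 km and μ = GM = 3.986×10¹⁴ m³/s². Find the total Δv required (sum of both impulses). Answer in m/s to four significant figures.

r₁ = 6371 + 301.8 = 6672.8 km = 6.6728×10⁶ m.
r₂ = 6371 + 8684 = 15055 km = 1.5055×10⁷ m.
Transfer ellipse a_t = (r₁ + r₂)/2 = 1.086×10⁷ m.
At r₁: circular v_c1 = √(μ/r₁) = 7729 m/s; transfer-perigee v_p = √[μ(2/r₁ − 1/a_t)] = 9098 m/s.
Δv₁ = v_p − v_c1 = 1369 m/s.
At r₂: circular v_c2 = √(μ/r₂) = 5146 m/s; transfer-apogee v_a = √[μ(2/r₂ − 1/a_t)] = 4033 m/s.
Δv₂ = v_c2 − v_a = 1113 m/s.
Total Δv = Δv₁ + Δv₂ = 2482 m/s.

Δv_total ≈ 2482 m/s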